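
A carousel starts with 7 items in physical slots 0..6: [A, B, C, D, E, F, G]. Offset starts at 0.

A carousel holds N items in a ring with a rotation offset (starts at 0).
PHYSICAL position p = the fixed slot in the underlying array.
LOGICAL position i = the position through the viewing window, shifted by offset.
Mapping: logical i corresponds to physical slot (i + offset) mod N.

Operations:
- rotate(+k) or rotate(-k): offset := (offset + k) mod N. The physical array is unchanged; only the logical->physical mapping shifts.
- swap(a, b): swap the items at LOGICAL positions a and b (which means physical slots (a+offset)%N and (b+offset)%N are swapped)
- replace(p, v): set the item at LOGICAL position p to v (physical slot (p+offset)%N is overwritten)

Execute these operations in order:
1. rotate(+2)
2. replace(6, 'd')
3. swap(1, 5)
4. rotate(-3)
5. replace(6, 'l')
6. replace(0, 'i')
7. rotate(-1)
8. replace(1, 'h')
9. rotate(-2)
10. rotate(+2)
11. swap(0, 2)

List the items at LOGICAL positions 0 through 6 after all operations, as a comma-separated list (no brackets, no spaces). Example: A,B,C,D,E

After op 1 (rotate(+2)): offset=2, physical=[A,B,C,D,E,F,G], logical=[C,D,E,F,G,A,B]
After op 2 (replace(6, 'd')): offset=2, physical=[A,d,C,D,E,F,G], logical=[C,D,E,F,G,A,d]
After op 3 (swap(1, 5)): offset=2, physical=[D,d,C,A,E,F,G], logical=[C,A,E,F,G,D,d]
After op 4 (rotate(-3)): offset=6, physical=[D,d,C,A,E,F,G], logical=[G,D,d,C,A,E,F]
After op 5 (replace(6, 'l')): offset=6, physical=[D,d,C,A,E,l,G], logical=[G,D,d,C,A,E,l]
After op 6 (replace(0, 'i')): offset=6, physical=[D,d,C,A,E,l,i], logical=[i,D,d,C,A,E,l]
After op 7 (rotate(-1)): offset=5, physical=[D,d,C,A,E,l,i], logical=[l,i,D,d,C,A,E]
After op 8 (replace(1, 'h')): offset=5, physical=[D,d,C,A,E,l,h], logical=[l,h,D,d,C,A,E]
After op 9 (rotate(-2)): offset=3, physical=[D,d,C,A,E,l,h], logical=[A,E,l,h,D,d,C]
After op 10 (rotate(+2)): offset=5, physical=[D,d,C,A,E,l,h], logical=[l,h,D,d,C,A,E]
After op 11 (swap(0, 2)): offset=5, physical=[l,d,C,A,E,D,h], logical=[D,h,l,d,C,A,E]

Answer: D,h,l,d,C,A,E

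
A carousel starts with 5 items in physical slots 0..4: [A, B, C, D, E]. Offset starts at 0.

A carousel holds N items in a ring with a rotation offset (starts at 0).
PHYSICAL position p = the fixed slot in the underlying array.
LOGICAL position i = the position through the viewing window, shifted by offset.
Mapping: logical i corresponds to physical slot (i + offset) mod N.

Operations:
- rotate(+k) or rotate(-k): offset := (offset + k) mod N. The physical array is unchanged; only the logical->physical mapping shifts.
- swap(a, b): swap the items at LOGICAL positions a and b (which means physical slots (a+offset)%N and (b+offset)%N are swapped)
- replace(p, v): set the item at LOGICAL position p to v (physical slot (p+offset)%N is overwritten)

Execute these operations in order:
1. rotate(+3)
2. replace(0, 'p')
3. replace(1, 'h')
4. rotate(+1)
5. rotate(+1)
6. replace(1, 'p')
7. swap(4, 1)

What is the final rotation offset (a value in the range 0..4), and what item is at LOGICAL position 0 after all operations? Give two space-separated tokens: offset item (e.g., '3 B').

Answer: 0 A

Derivation:
After op 1 (rotate(+3)): offset=3, physical=[A,B,C,D,E], logical=[D,E,A,B,C]
After op 2 (replace(0, 'p')): offset=3, physical=[A,B,C,p,E], logical=[p,E,A,B,C]
After op 3 (replace(1, 'h')): offset=3, physical=[A,B,C,p,h], logical=[p,h,A,B,C]
After op 4 (rotate(+1)): offset=4, physical=[A,B,C,p,h], logical=[h,A,B,C,p]
After op 5 (rotate(+1)): offset=0, physical=[A,B,C,p,h], logical=[A,B,C,p,h]
After op 6 (replace(1, 'p')): offset=0, physical=[A,p,C,p,h], logical=[A,p,C,p,h]
After op 7 (swap(4, 1)): offset=0, physical=[A,h,C,p,p], logical=[A,h,C,p,p]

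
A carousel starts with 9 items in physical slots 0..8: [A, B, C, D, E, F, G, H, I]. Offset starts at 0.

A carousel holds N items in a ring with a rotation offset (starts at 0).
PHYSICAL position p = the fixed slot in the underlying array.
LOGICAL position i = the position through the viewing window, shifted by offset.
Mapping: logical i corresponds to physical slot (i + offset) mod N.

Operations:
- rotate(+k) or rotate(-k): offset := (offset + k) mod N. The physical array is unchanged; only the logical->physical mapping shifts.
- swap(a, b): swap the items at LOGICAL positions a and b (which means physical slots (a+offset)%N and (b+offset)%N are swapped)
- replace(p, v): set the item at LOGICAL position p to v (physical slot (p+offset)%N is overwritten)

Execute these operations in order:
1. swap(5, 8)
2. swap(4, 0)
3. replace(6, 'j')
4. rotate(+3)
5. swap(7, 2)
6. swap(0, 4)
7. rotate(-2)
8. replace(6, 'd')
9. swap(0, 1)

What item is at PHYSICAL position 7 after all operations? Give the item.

After op 1 (swap(5, 8)): offset=0, physical=[A,B,C,D,E,I,G,H,F], logical=[A,B,C,D,E,I,G,H,F]
After op 2 (swap(4, 0)): offset=0, physical=[E,B,C,D,A,I,G,H,F], logical=[E,B,C,D,A,I,G,H,F]
After op 3 (replace(6, 'j')): offset=0, physical=[E,B,C,D,A,I,j,H,F], logical=[E,B,C,D,A,I,j,H,F]
After op 4 (rotate(+3)): offset=3, physical=[E,B,C,D,A,I,j,H,F], logical=[D,A,I,j,H,F,E,B,C]
After op 5 (swap(7, 2)): offset=3, physical=[E,I,C,D,A,B,j,H,F], logical=[D,A,B,j,H,F,E,I,C]
After op 6 (swap(0, 4)): offset=3, physical=[E,I,C,H,A,B,j,D,F], logical=[H,A,B,j,D,F,E,I,C]
After op 7 (rotate(-2)): offset=1, physical=[E,I,C,H,A,B,j,D,F], logical=[I,C,H,A,B,j,D,F,E]
After op 8 (replace(6, 'd')): offset=1, physical=[E,I,C,H,A,B,j,d,F], logical=[I,C,H,A,B,j,d,F,E]
After op 9 (swap(0, 1)): offset=1, physical=[E,C,I,H,A,B,j,d,F], logical=[C,I,H,A,B,j,d,F,E]

Answer: d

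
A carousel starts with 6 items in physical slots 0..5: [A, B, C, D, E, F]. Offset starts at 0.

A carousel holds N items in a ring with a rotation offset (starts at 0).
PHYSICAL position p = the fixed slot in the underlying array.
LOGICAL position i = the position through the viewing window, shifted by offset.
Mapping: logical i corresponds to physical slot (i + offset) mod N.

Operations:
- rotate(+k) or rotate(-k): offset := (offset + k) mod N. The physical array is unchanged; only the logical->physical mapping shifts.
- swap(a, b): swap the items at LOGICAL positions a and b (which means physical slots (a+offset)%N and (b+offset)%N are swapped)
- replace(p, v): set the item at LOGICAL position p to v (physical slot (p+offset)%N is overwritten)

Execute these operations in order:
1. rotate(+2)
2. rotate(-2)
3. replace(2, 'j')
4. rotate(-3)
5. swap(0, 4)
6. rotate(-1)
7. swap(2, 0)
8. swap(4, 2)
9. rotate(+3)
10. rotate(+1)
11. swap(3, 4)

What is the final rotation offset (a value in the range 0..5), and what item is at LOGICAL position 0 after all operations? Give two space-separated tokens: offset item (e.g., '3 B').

After op 1 (rotate(+2)): offset=2, physical=[A,B,C,D,E,F], logical=[C,D,E,F,A,B]
After op 2 (rotate(-2)): offset=0, physical=[A,B,C,D,E,F], logical=[A,B,C,D,E,F]
After op 3 (replace(2, 'j')): offset=0, physical=[A,B,j,D,E,F], logical=[A,B,j,D,E,F]
After op 4 (rotate(-3)): offset=3, physical=[A,B,j,D,E,F], logical=[D,E,F,A,B,j]
After op 5 (swap(0, 4)): offset=3, physical=[A,D,j,B,E,F], logical=[B,E,F,A,D,j]
After op 6 (rotate(-1)): offset=2, physical=[A,D,j,B,E,F], logical=[j,B,E,F,A,D]
After op 7 (swap(2, 0)): offset=2, physical=[A,D,E,B,j,F], logical=[E,B,j,F,A,D]
After op 8 (swap(4, 2)): offset=2, physical=[j,D,E,B,A,F], logical=[E,B,A,F,j,D]
After op 9 (rotate(+3)): offset=5, physical=[j,D,E,B,A,F], logical=[F,j,D,E,B,A]
After op 10 (rotate(+1)): offset=0, physical=[j,D,E,B,A,F], logical=[j,D,E,B,A,F]
After op 11 (swap(3, 4)): offset=0, physical=[j,D,E,A,B,F], logical=[j,D,E,A,B,F]

Answer: 0 j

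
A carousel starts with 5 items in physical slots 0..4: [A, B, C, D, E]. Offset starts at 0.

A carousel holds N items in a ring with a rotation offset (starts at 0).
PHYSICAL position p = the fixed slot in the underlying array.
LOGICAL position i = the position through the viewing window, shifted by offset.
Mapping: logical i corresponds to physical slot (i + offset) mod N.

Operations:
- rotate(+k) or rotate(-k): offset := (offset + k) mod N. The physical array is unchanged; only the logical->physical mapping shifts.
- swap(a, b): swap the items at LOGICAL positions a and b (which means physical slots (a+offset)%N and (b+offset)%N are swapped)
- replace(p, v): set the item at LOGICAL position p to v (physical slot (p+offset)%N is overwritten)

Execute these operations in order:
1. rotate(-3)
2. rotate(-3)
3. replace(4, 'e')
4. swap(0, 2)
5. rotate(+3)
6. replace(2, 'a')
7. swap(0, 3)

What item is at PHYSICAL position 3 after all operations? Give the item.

Answer: e

Derivation:
After op 1 (rotate(-3)): offset=2, physical=[A,B,C,D,E], logical=[C,D,E,A,B]
After op 2 (rotate(-3)): offset=4, physical=[A,B,C,D,E], logical=[E,A,B,C,D]
After op 3 (replace(4, 'e')): offset=4, physical=[A,B,C,e,E], logical=[E,A,B,C,e]
After op 4 (swap(0, 2)): offset=4, physical=[A,E,C,e,B], logical=[B,A,E,C,e]
After op 5 (rotate(+3)): offset=2, physical=[A,E,C,e,B], logical=[C,e,B,A,E]
After op 6 (replace(2, 'a')): offset=2, physical=[A,E,C,e,a], logical=[C,e,a,A,E]
After op 7 (swap(0, 3)): offset=2, physical=[C,E,A,e,a], logical=[A,e,a,C,E]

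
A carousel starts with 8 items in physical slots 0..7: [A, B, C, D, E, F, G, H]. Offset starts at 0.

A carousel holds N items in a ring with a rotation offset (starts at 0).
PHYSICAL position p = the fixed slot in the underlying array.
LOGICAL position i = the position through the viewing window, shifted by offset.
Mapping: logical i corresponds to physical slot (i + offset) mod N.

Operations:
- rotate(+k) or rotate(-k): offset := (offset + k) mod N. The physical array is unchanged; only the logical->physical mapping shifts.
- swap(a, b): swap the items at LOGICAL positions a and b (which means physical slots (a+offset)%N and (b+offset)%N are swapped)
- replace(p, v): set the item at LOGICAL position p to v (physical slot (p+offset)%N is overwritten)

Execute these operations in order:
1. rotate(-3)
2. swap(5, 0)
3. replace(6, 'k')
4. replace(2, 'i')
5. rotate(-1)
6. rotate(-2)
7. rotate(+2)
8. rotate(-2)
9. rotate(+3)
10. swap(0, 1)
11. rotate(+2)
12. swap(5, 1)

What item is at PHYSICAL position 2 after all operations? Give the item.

After op 1 (rotate(-3)): offset=5, physical=[A,B,C,D,E,F,G,H], logical=[F,G,H,A,B,C,D,E]
After op 2 (swap(5, 0)): offset=5, physical=[A,B,F,D,E,C,G,H], logical=[C,G,H,A,B,F,D,E]
After op 3 (replace(6, 'k')): offset=5, physical=[A,B,F,k,E,C,G,H], logical=[C,G,H,A,B,F,k,E]
After op 4 (replace(2, 'i')): offset=5, physical=[A,B,F,k,E,C,G,i], logical=[C,G,i,A,B,F,k,E]
After op 5 (rotate(-1)): offset=4, physical=[A,B,F,k,E,C,G,i], logical=[E,C,G,i,A,B,F,k]
After op 6 (rotate(-2)): offset=2, physical=[A,B,F,k,E,C,G,i], logical=[F,k,E,C,G,i,A,B]
After op 7 (rotate(+2)): offset=4, physical=[A,B,F,k,E,C,G,i], logical=[E,C,G,i,A,B,F,k]
After op 8 (rotate(-2)): offset=2, physical=[A,B,F,k,E,C,G,i], logical=[F,k,E,C,G,i,A,B]
After op 9 (rotate(+3)): offset=5, physical=[A,B,F,k,E,C,G,i], logical=[C,G,i,A,B,F,k,E]
After op 10 (swap(0, 1)): offset=5, physical=[A,B,F,k,E,G,C,i], logical=[G,C,i,A,B,F,k,E]
After op 11 (rotate(+2)): offset=7, physical=[A,B,F,k,E,G,C,i], logical=[i,A,B,F,k,E,G,C]
After op 12 (swap(5, 1)): offset=7, physical=[E,B,F,k,A,G,C,i], logical=[i,E,B,F,k,A,G,C]

Answer: F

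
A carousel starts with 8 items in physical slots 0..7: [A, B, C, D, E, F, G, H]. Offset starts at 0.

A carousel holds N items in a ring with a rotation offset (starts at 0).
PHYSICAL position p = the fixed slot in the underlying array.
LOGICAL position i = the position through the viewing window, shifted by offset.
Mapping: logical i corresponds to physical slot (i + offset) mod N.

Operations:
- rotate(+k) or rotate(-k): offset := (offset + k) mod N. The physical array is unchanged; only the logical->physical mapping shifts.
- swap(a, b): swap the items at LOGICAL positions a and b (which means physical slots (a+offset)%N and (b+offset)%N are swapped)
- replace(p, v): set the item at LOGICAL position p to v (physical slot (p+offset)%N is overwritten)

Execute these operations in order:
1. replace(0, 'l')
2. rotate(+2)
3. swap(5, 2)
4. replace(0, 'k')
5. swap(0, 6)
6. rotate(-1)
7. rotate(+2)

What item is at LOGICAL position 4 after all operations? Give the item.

Answer: E

Derivation:
After op 1 (replace(0, 'l')): offset=0, physical=[l,B,C,D,E,F,G,H], logical=[l,B,C,D,E,F,G,H]
After op 2 (rotate(+2)): offset=2, physical=[l,B,C,D,E,F,G,H], logical=[C,D,E,F,G,H,l,B]
After op 3 (swap(5, 2)): offset=2, physical=[l,B,C,D,H,F,G,E], logical=[C,D,H,F,G,E,l,B]
After op 4 (replace(0, 'k')): offset=2, physical=[l,B,k,D,H,F,G,E], logical=[k,D,H,F,G,E,l,B]
After op 5 (swap(0, 6)): offset=2, physical=[k,B,l,D,H,F,G,E], logical=[l,D,H,F,G,E,k,B]
After op 6 (rotate(-1)): offset=1, physical=[k,B,l,D,H,F,G,E], logical=[B,l,D,H,F,G,E,k]
After op 7 (rotate(+2)): offset=3, physical=[k,B,l,D,H,F,G,E], logical=[D,H,F,G,E,k,B,l]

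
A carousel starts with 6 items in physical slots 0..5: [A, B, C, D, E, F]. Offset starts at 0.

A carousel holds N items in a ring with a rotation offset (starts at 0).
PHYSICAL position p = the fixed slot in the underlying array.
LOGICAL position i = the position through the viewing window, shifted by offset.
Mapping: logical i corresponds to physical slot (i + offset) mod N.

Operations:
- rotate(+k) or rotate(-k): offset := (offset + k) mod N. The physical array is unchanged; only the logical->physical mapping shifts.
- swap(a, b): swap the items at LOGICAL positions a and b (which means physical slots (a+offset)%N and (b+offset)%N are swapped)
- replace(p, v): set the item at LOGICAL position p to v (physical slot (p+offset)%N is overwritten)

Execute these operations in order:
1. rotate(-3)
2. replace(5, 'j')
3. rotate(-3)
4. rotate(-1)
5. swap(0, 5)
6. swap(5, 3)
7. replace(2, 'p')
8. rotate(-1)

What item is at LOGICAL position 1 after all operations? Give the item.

After op 1 (rotate(-3)): offset=3, physical=[A,B,C,D,E,F], logical=[D,E,F,A,B,C]
After op 2 (replace(5, 'j')): offset=3, physical=[A,B,j,D,E,F], logical=[D,E,F,A,B,j]
After op 3 (rotate(-3)): offset=0, physical=[A,B,j,D,E,F], logical=[A,B,j,D,E,F]
After op 4 (rotate(-1)): offset=5, physical=[A,B,j,D,E,F], logical=[F,A,B,j,D,E]
After op 5 (swap(0, 5)): offset=5, physical=[A,B,j,D,F,E], logical=[E,A,B,j,D,F]
After op 6 (swap(5, 3)): offset=5, physical=[A,B,F,D,j,E], logical=[E,A,B,F,D,j]
After op 7 (replace(2, 'p')): offset=5, physical=[A,p,F,D,j,E], logical=[E,A,p,F,D,j]
After op 8 (rotate(-1)): offset=4, physical=[A,p,F,D,j,E], logical=[j,E,A,p,F,D]

Answer: E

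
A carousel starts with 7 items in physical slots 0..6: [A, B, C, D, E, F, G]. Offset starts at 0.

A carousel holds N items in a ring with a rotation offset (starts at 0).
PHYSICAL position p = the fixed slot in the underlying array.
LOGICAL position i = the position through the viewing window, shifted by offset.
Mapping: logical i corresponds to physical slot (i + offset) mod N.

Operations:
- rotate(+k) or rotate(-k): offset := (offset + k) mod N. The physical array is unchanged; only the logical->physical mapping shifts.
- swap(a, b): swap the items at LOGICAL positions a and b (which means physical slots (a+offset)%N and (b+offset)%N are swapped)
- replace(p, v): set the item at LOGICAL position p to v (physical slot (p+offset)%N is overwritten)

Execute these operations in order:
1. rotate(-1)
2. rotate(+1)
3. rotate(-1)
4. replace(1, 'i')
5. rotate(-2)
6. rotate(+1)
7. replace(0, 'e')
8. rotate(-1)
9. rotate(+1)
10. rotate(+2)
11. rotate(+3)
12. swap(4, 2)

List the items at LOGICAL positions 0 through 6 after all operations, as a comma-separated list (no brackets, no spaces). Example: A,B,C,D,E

Answer: D,E,i,G,e,B,C

Derivation:
After op 1 (rotate(-1)): offset=6, physical=[A,B,C,D,E,F,G], logical=[G,A,B,C,D,E,F]
After op 2 (rotate(+1)): offset=0, physical=[A,B,C,D,E,F,G], logical=[A,B,C,D,E,F,G]
After op 3 (rotate(-1)): offset=6, physical=[A,B,C,D,E,F,G], logical=[G,A,B,C,D,E,F]
After op 4 (replace(1, 'i')): offset=6, physical=[i,B,C,D,E,F,G], logical=[G,i,B,C,D,E,F]
After op 5 (rotate(-2)): offset=4, physical=[i,B,C,D,E,F,G], logical=[E,F,G,i,B,C,D]
After op 6 (rotate(+1)): offset=5, physical=[i,B,C,D,E,F,G], logical=[F,G,i,B,C,D,E]
After op 7 (replace(0, 'e')): offset=5, physical=[i,B,C,D,E,e,G], logical=[e,G,i,B,C,D,E]
After op 8 (rotate(-1)): offset=4, physical=[i,B,C,D,E,e,G], logical=[E,e,G,i,B,C,D]
After op 9 (rotate(+1)): offset=5, physical=[i,B,C,D,E,e,G], logical=[e,G,i,B,C,D,E]
After op 10 (rotate(+2)): offset=0, physical=[i,B,C,D,E,e,G], logical=[i,B,C,D,E,e,G]
After op 11 (rotate(+3)): offset=3, physical=[i,B,C,D,E,e,G], logical=[D,E,e,G,i,B,C]
After op 12 (swap(4, 2)): offset=3, physical=[e,B,C,D,E,i,G], logical=[D,E,i,G,e,B,C]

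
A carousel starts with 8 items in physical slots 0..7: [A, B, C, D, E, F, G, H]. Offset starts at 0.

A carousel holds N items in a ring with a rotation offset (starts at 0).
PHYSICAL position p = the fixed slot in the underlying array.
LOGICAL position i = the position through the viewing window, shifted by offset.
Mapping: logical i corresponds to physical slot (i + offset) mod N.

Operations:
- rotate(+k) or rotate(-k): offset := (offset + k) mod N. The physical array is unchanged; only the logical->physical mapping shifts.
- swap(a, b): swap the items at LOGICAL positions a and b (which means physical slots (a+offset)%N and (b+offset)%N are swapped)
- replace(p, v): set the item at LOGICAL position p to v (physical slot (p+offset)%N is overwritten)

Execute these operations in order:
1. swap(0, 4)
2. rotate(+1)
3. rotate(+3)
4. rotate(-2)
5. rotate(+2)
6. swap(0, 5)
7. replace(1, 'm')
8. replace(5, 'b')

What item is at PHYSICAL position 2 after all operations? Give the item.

After op 1 (swap(0, 4)): offset=0, physical=[E,B,C,D,A,F,G,H], logical=[E,B,C,D,A,F,G,H]
After op 2 (rotate(+1)): offset=1, physical=[E,B,C,D,A,F,G,H], logical=[B,C,D,A,F,G,H,E]
After op 3 (rotate(+3)): offset=4, physical=[E,B,C,D,A,F,G,H], logical=[A,F,G,H,E,B,C,D]
After op 4 (rotate(-2)): offset=2, physical=[E,B,C,D,A,F,G,H], logical=[C,D,A,F,G,H,E,B]
After op 5 (rotate(+2)): offset=4, physical=[E,B,C,D,A,F,G,H], logical=[A,F,G,H,E,B,C,D]
After op 6 (swap(0, 5)): offset=4, physical=[E,A,C,D,B,F,G,H], logical=[B,F,G,H,E,A,C,D]
After op 7 (replace(1, 'm')): offset=4, physical=[E,A,C,D,B,m,G,H], logical=[B,m,G,H,E,A,C,D]
After op 8 (replace(5, 'b')): offset=4, physical=[E,b,C,D,B,m,G,H], logical=[B,m,G,H,E,b,C,D]

Answer: C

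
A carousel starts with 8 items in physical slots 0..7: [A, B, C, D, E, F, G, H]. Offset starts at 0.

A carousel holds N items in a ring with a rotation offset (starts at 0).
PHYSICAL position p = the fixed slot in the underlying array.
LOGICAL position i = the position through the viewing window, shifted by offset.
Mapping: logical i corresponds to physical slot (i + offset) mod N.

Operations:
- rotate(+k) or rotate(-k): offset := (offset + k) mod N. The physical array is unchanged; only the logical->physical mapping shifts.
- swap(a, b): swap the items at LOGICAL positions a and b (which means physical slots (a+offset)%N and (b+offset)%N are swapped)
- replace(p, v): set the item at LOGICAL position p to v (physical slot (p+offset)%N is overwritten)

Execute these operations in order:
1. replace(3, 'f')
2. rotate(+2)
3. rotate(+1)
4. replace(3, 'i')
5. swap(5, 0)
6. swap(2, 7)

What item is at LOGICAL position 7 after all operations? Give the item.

After op 1 (replace(3, 'f')): offset=0, physical=[A,B,C,f,E,F,G,H], logical=[A,B,C,f,E,F,G,H]
After op 2 (rotate(+2)): offset=2, physical=[A,B,C,f,E,F,G,H], logical=[C,f,E,F,G,H,A,B]
After op 3 (rotate(+1)): offset=3, physical=[A,B,C,f,E,F,G,H], logical=[f,E,F,G,H,A,B,C]
After op 4 (replace(3, 'i')): offset=3, physical=[A,B,C,f,E,F,i,H], logical=[f,E,F,i,H,A,B,C]
After op 5 (swap(5, 0)): offset=3, physical=[f,B,C,A,E,F,i,H], logical=[A,E,F,i,H,f,B,C]
After op 6 (swap(2, 7)): offset=3, physical=[f,B,F,A,E,C,i,H], logical=[A,E,C,i,H,f,B,F]

Answer: F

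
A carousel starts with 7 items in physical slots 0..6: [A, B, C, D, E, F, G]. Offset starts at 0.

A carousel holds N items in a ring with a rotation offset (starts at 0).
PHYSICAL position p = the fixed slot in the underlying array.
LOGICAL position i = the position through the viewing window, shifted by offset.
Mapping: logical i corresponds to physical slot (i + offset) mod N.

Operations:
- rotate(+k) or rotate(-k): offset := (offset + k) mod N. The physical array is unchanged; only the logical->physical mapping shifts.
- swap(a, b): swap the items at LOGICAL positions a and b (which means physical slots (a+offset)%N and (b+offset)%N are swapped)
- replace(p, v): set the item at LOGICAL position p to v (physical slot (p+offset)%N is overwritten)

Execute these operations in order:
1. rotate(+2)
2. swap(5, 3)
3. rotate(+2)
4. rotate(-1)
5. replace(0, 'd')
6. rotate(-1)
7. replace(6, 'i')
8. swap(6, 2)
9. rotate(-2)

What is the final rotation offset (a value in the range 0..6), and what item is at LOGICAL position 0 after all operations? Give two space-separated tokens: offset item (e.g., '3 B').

After op 1 (rotate(+2)): offset=2, physical=[A,B,C,D,E,F,G], logical=[C,D,E,F,G,A,B]
After op 2 (swap(5, 3)): offset=2, physical=[F,B,C,D,E,A,G], logical=[C,D,E,A,G,F,B]
After op 3 (rotate(+2)): offset=4, physical=[F,B,C,D,E,A,G], logical=[E,A,G,F,B,C,D]
After op 4 (rotate(-1)): offset=3, physical=[F,B,C,D,E,A,G], logical=[D,E,A,G,F,B,C]
After op 5 (replace(0, 'd')): offset=3, physical=[F,B,C,d,E,A,G], logical=[d,E,A,G,F,B,C]
After op 6 (rotate(-1)): offset=2, physical=[F,B,C,d,E,A,G], logical=[C,d,E,A,G,F,B]
After op 7 (replace(6, 'i')): offset=2, physical=[F,i,C,d,E,A,G], logical=[C,d,E,A,G,F,i]
After op 8 (swap(6, 2)): offset=2, physical=[F,E,C,d,i,A,G], logical=[C,d,i,A,G,F,E]
After op 9 (rotate(-2)): offset=0, physical=[F,E,C,d,i,A,G], logical=[F,E,C,d,i,A,G]

Answer: 0 F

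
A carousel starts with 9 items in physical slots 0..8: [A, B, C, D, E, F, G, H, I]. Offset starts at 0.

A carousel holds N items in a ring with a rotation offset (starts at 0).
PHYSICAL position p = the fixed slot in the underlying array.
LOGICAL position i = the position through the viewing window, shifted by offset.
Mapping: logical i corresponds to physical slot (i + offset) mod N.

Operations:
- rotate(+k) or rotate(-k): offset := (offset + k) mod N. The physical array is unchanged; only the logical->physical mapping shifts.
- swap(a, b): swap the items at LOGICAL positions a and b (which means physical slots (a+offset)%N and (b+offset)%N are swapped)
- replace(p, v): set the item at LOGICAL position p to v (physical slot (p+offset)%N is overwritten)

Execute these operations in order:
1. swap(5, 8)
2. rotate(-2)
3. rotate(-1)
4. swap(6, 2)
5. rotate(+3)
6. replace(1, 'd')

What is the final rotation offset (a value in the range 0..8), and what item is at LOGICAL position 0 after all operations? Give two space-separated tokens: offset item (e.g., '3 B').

After op 1 (swap(5, 8)): offset=0, physical=[A,B,C,D,E,I,G,H,F], logical=[A,B,C,D,E,I,G,H,F]
After op 2 (rotate(-2)): offset=7, physical=[A,B,C,D,E,I,G,H,F], logical=[H,F,A,B,C,D,E,I,G]
After op 3 (rotate(-1)): offset=6, physical=[A,B,C,D,E,I,G,H,F], logical=[G,H,F,A,B,C,D,E,I]
After op 4 (swap(6, 2)): offset=6, physical=[A,B,C,F,E,I,G,H,D], logical=[G,H,D,A,B,C,F,E,I]
After op 5 (rotate(+3)): offset=0, physical=[A,B,C,F,E,I,G,H,D], logical=[A,B,C,F,E,I,G,H,D]
After op 6 (replace(1, 'd')): offset=0, physical=[A,d,C,F,E,I,G,H,D], logical=[A,d,C,F,E,I,G,H,D]

Answer: 0 A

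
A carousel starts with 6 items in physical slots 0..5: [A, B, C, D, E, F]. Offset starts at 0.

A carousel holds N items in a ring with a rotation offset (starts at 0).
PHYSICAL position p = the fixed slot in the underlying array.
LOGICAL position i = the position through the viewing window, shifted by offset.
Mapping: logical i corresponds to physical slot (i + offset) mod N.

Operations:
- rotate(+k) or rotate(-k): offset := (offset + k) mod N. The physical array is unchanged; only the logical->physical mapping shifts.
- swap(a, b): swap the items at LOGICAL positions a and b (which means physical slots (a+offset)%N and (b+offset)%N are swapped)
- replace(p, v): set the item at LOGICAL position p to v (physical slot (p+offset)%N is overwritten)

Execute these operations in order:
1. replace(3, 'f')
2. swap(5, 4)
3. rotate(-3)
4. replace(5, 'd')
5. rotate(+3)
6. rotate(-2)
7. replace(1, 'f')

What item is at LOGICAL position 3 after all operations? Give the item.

After op 1 (replace(3, 'f')): offset=0, physical=[A,B,C,f,E,F], logical=[A,B,C,f,E,F]
After op 2 (swap(5, 4)): offset=0, physical=[A,B,C,f,F,E], logical=[A,B,C,f,F,E]
After op 3 (rotate(-3)): offset=3, physical=[A,B,C,f,F,E], logical=[f,F,E,A,B,C]
After op 4 (replace(5, 'd')): offset=3, physical=[A,B,d,f,F,E], logical=[f,F,E,A,B,d]
After op 5 (rotate(+3)): offset=0, physical=[A,B,d,f,F,E], logical=[A,B,d,f,F,E]
After op 6 (rotate(-2)): offset=4, physical=[A,B,d,f,F,E], logical=[F,E,A,B,d,f]
After op 7 (replace(1, 'f')): offset=4, physical=[A,B,d,f,F,f], logical=[F,f,A,B,d,f]

Answer: B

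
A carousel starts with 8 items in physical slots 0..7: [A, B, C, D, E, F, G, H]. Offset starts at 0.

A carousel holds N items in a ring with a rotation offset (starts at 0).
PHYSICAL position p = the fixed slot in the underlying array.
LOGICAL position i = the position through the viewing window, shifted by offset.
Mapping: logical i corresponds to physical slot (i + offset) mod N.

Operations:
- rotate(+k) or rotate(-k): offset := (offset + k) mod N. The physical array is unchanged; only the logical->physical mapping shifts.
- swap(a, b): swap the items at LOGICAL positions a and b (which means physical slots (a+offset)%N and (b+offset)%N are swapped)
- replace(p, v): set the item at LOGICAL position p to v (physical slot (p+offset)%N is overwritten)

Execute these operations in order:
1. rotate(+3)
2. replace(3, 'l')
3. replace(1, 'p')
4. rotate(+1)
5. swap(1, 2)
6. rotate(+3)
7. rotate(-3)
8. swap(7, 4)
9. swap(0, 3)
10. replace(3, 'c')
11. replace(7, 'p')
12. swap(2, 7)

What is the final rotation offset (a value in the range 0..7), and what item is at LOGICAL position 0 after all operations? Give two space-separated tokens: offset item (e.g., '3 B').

After op 1 (rotate(+3)): offset=3, physical=[A,B,C,D,E,F,G,H], logical=[D,E,F,G,H,A,B,C]
After op 2 (replace(3, 'l')): offset=3, physical=[A,B,C,D,E,F,l,H], logical=[D,E,F,l,H,A,B,C]
After op 3 (replace(1, 'p')): offset=3, physical=[A,B,C,D,p,F,l,H], logical=[D,p,F,l,H,A,B,C]
After op 4 (rotate(+1)): offset=4, physical=[A,B,C,D,p,F,l,H], logical=[p,F,l,H,A,B,C,D]
After op 5 (swap(1, 2)): offset=4, physical=[A,B,C,D,p,l,F,H], logical=[p,l,F,H,A,B,C,D]
After op 6 (rotate(+3)): offset=7, physical=[A,B,C,D,p,l,F,H], logical=[H,A,B,C,D,p,l,F]
After op 7 (rotate(-3)): offset=4, physical=[A,B,C,D,p,l,F,H], logical=[p,l,F,H,A,B,C,D]
After op 8 (swap(7, 4)): offset=4, physical=[D,B,C,A,p,l,F,H], logical=[p,l,F,H,D,B,C,A]
After op 9 (swap(0, 3)): offset=4, physical=[D,B,C,A,H,l,F,p], logical=[H,l,F,p,D,B,C,A]
After op 10 (replace(3, 'c')): offset=4, physical=[D,B,C,A,H,l,F,c], logical=[H,l,F,c,D,B,C,A]
After op 11 (replace(7, 'p')): offset=4, physical=[D,B,C,p,H,l,F,c], logical=[H,l,F,c,D,B,C,p]
After op 12 (swap(2, 7)): offset=4, physical=[D,B,C,F,H,l,p,c], logical=[H,l,p,c,D,B,C,F]

Answer: 4 H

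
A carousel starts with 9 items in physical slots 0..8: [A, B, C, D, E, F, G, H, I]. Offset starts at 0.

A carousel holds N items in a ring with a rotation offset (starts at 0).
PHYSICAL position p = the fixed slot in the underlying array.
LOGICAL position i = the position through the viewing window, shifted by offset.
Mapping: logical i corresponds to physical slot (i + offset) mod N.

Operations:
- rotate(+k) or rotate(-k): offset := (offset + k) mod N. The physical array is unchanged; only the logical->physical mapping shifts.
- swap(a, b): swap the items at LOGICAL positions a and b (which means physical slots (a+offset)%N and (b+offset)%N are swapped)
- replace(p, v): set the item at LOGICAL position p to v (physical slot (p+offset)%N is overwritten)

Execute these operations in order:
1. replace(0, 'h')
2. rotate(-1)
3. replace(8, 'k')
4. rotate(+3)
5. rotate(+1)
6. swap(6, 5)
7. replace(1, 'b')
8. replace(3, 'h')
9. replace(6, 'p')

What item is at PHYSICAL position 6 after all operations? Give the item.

After op 1 (replace(0, 'h')): offset=0, physical=[h,B,C,D,E,F,G,H,I], logical=[h,B,C,D,E,F,G,H,I]
After op 2 (rotate(-1)): offset=8, physical=[h,B,C,D,E,F,G,H,I], logical=[I,h,B,C,D,E,F,G,H]
After op 3 (replace(8, 'k')): offset=8, physical=[h,B,C,D,E,F,G,k,I], logical=[I,h,B,C,D,E,F,G,k]
After op 4 (rotate(+3)): offset=2, physical=[h,B,C,D,E,F,G,k,I], logical=[C,D,E,F,G,k,I,h,B]
After op 5 (rotate(+1)): offset=3, physical=[h,B,C,D,E,F,G,k,I], logical=[D,E,F,G,k,I,h,B,C]
After op 6 (swap(6, 5)): offset=3, physical=[I,B,C,D,E,F,G,k,h], logical=[D,E,F,G,k,h,I,B,C]
After op 7 (replace(1, 'b')): offset=3, physical=[I,B,C,D,b,F,G,k,h], logical=[D,b,F,G,k,h,I,B,C]
After op 8 (replace(3, 'h')): offset=3, physical=[I,B,C,D,b,F,h,k,h], logical=[D,b,F,h,k,h,I,B,C]
After op 9 (replace(6, 'p')): offset=3, physical=[p,B,C,D,b,F,h,k,h], logical=[D,b,F,h,k,h,p,B,C]

Answer: h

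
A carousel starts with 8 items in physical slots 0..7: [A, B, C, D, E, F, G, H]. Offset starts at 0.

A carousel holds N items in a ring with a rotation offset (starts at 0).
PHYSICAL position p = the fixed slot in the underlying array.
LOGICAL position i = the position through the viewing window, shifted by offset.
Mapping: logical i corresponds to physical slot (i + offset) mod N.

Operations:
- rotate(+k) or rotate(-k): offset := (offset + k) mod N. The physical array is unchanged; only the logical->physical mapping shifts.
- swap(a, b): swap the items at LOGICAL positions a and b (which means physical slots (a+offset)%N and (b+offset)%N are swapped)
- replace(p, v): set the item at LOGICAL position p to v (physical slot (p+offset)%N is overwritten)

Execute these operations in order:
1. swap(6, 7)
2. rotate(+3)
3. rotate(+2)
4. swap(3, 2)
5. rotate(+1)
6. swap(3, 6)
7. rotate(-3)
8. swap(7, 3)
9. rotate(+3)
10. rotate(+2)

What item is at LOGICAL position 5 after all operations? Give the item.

Answer: F

Derivation:
After op 1 (swap(6, 7)): offset=0, physical=[A,B,C,D,E,F,H,G], logical=[A,B,C,D,E,F,H,G]
After op 2 (rotate(+3)): offset=3, physical=[A,B,C,D,E,F,H,G], logical=[D,E,F,H,G,A,B,C]
After op 3 (rotate(+2)): offset=5, physical=[A,B,C,D,E,F,H,G], logical=[F,H,G,A,B,C,D,E]
After op 4 (swap(3, 2)): offset=5, physical=[G,B,C,D,E,F,H,A], logical=[F,H,A,G,B,C,D,E]
After op 5 (rotate(+1)): offset=6, physical=[G,B,C,D,E,F,H,A], logical=[H,A,G,B,C,D,E,F]
After op 6 (swap(3, 6)): offset=6, physical=[G,E,C,D,B,F,H,A], logical=[H,A,G,E,C,D,B,F]
After op 7 (rotate(-3)): offset=3, physical=[G,E,C,D,B,F,H,A], logical=[D,B,F,H,A,G,E,C]
After op 8 (swap(7, 3)): offset=3, physical=[G,E,H,D,B,F,C,A], logical=[D,B,F,C,A,G,E,H]
After op 9 (rotate(+3)): offset=6, physical=[G,E,H,D,B,F,C,A], logical=[C,A,G,E,H,D,B,F]
After op 10 (rotate(+2)): offset=0, physical=[G,E,H,D,B,F,C,A], logical=[G,E,H,D,B,F,C,A]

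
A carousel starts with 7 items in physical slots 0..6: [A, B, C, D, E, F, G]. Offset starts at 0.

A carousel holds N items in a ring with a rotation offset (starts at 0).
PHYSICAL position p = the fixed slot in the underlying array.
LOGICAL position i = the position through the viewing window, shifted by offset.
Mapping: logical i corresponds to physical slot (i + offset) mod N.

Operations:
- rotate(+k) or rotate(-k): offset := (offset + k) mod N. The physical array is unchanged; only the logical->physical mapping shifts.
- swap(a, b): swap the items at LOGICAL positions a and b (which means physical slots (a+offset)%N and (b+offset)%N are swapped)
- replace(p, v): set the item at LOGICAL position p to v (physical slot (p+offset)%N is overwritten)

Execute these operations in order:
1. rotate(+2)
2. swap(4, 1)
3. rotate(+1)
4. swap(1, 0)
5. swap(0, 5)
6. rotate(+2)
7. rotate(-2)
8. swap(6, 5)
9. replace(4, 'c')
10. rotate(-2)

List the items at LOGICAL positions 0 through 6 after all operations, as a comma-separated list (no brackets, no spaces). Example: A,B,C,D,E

After op 1 (rotate(+2)): offset=2, physical=[A,B,C,D,E,F,G], logical=[C,D,E,F,G,A,B]
After op 2 (swap(4, 1)): offset=2, physical=[A,B,C,G,E,F,D], logical=[C,G,E,F,D,A,B]
After op 3 (rotate(+1)): offset=3, physical=[A,B,C,G,E,F,D], logical=[G,E,F,D,A,B,C]
After op 4 (swap(1, 0)): offset=3, physical=[A,B,C,E,G,F,D], logical=[E,G,F,D,A,B,C]
After op 5 (swap(0, 5)): offset=3, physical=[A,E,C,B,G,F,D], logical=[B,G,F,D,A,E,C]
After op 6 (rotate(+2)): offset=5, physical=[A,E,C,B,G,F,D], logical=[F,D,A,E,C,B,G]
After op 7 (rotate(-2)): offset=3, physical=[A,E,C,B,G,F,D], logical=[B,G,F,D,A,E,C]
After op 8 (swap(6, 5)): offset=3, physical=[A,C,E,B,G,F,D], logical=[B,G,F,D,A,C,E]
After op 9 (replace(4, 'c')): offset=3, physical=[c,C,E,B,G,F,D], logical=[B,G,F,D,c,C,E]
After op 10 (rotate(-2)): offset=1, physical=[c,C,E,B,G,F,D], logical=[C,E,B,G,F,D,c]

Answer: C,E,B,G,F,D,c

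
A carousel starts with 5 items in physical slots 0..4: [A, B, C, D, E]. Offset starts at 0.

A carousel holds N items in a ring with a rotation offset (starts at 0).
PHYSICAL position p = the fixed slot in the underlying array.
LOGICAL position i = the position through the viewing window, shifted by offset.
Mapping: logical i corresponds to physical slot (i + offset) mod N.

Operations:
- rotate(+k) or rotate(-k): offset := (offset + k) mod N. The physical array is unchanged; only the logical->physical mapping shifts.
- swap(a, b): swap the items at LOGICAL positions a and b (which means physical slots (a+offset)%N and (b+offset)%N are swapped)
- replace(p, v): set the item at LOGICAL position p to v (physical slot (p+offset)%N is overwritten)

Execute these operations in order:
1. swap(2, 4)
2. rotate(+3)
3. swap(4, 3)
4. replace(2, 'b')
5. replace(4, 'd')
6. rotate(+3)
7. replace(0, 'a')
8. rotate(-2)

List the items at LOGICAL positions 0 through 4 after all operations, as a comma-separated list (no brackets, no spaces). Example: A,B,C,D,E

Answer: C,b,a,d,D

Derivation:
After op 1 (swap(2, 4)): offset=0, physical=[A,B,E,D,C], logical=[A,B,E,D,C]
After op 2 (rotate(+3)): offset=3, physical=[A,B,E,D,C], logical=[D,C,A,B,E]
After op 3 (swap(4, 3)): offset=3, physical=[A,E,B,D,C], logical=[D,C,A,E,B]
After op 4 (replace(2, 'b')): offset=3, physical=[b,E,B,D,C], logical=[D,C,b,E,B]
After op 5 (replace(4, 'd')): offset=3, physical=[b,E,d,D,C], logical=[D,C,b,E,d]
After op 6 (rotate(+3)): offset=1, physical=[b,E,d,D,C], logical=[E,d,D,C,b]
After op 7 (replace(0, 'a')): offset=1, physical=[b,a,d,D,C], logical=[a,d,D,C,b]
After op 8 (rotate(-2)): offset=4, physical=[b,a,d,D,C], logical=[C,b,a,d,D]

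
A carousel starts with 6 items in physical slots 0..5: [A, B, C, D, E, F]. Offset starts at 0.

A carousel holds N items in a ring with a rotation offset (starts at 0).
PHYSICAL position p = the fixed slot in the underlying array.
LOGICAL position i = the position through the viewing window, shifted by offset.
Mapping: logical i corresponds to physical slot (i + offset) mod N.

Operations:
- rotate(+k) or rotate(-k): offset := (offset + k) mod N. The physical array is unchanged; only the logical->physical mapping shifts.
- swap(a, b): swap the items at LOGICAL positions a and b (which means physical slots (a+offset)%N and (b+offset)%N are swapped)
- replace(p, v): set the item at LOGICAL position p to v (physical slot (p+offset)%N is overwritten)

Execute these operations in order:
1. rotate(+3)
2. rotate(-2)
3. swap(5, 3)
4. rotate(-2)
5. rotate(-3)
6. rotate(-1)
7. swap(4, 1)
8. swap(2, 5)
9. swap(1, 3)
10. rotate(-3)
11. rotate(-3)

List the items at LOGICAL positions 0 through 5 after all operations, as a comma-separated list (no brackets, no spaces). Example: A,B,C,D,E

After op 1 (rotate(+3)): offset=3, physical=[A,B,C,D,E,F], logical=[D,E,F,A,B,C]
After op 2 (rotate(-2)): offset=1, physical=[A,B,C,D,E,F], logical=[B,C,D,E,F,A]
After op 3 (swap(5, 3)): offset=1, physical=[E,B,C,D,A,F], logical=[B,C,D,A,F,E]
After op 4 (rotate(-2)): offset=5, physical=[E,B,C,D,A,F], logical=[F,E,B,C,D,A]
After op 5 (rotate(-3)): offset=2, physical=[E,B,C,D,A,F], logical=[C,D,A,F,E,B]
After op 6 (rotate(-1)): offset=1, physical=[E,B,C,D,A,F], logical=[B,C,D,A,F,E]
After op 7 (swap(4, 1)): offset=1, physical=[E,B,F,D,A,C], logical=[B,F,D,A,C,E]
After op 8 (swap(2, 5)): offset=1, physical=[D,B,F,E,A,C], logical=[B,F,E,A,C,D]
After op 9 (swap(1, 3)): offset=1, physical=[D,B,A,E,F,C], logical=[B,A,E,F,C,D]
After op 10 (rotate(-3)): offset=4, physical=[D,B,A,E,F,C], logical=[F,C,D,B,A,E]
After op 11 (rotate(-3)): offset=1, physical=[D,B,A,E,F,C], logical=[B,A,E,F,C,D]

Answer: B,A,E,F,C,D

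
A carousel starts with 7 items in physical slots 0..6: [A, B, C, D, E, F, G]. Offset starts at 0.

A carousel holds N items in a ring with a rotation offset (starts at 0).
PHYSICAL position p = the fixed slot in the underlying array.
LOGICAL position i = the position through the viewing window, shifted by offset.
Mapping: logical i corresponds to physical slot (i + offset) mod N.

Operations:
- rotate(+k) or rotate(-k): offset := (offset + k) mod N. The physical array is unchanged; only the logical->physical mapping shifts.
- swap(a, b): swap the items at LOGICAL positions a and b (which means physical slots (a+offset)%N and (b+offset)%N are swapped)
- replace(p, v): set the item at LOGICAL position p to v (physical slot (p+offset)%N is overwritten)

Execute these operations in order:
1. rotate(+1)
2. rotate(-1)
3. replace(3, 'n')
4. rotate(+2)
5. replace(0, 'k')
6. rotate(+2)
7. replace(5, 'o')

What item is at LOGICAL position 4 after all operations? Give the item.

Answer: B

Derivation:
After op 1 (rotate(+1)): offset=1, physical=[A,B,C,D,E,F,G], logical=[B,C,D,E,F,G,A]
After op 2 (rotate(-1)): offset=0, physical=[A,B,C,D,E,F,G], logical=[A,B,C,D,E,F,G]
After op 3 (replace(3, 'n')): offset=0, physical=[A,B,C,n,E,F,G], logical=[A,B,C,n,E,F,G]
After op 4 (rotate(+2)): offset=2, physical=[A,B,C,n,E,F,G], logical=[C,n,E,F,G,A,B]
After op 5 (replace(0, 'k')): offset=2, physical=[A,B,k,n,E,F,G], logical=[k,n,E,F,G,A,B]
After op 6 (rotate(+2)): offset=4, physical=[A,B,k,n,E,F,G], logical=[E,F,G,A,B,k,n]
After op 7 (replace(5, 'o')): offset=4, physical=[A,B,o,n,E,F,G], logical=[E,F,G,A,B,o,n]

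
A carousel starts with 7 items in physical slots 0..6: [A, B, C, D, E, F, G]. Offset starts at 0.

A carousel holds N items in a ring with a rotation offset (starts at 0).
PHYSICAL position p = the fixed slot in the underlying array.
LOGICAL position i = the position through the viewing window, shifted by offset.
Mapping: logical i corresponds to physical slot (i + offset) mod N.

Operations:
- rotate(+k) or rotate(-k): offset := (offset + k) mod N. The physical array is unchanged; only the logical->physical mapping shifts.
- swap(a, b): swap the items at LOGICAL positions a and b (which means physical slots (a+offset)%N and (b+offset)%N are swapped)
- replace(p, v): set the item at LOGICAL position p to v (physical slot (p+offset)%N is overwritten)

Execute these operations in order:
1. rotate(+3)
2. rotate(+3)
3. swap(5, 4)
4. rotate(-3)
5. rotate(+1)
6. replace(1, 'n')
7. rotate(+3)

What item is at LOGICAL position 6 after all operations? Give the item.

After op 1 (rotate(+3)): offset=3, physical=[A,B,C,D,E,F,G], logical=[D,E,F,G,A,B,C]
After op 2 (rotate(+3)): offset=6, physical=[A,B,C,D,E,F,G], logical=[G,A,B,C,D,E,F]
After op 3 (swap(5, 4)): offset=6, physical=[A,B,C,E,D,F,G], logical=[G,A,B,C,E,D,F]
After op 4 (rotate(-3)): offset=3, physical=[A,B,C,E,D,F,G], logical=[E,D,F,G,A,B,C]
After op 5 (rotate(+1)): offset=4, physical=[A,B,C,E,D,F,G], logical=[D,F,G,A,B,C,E]
After op 6 (replace(1, 'n')): offset=4, physical=[A,B,C,E,D,n,G], logical=[D,n,G,A,B,C,E]
After op 7 (rotate(+3)): offset=0, physical=[A,B,C,E,D,n,G], logical=[A,B,C,E,D,n,G]

Answer: G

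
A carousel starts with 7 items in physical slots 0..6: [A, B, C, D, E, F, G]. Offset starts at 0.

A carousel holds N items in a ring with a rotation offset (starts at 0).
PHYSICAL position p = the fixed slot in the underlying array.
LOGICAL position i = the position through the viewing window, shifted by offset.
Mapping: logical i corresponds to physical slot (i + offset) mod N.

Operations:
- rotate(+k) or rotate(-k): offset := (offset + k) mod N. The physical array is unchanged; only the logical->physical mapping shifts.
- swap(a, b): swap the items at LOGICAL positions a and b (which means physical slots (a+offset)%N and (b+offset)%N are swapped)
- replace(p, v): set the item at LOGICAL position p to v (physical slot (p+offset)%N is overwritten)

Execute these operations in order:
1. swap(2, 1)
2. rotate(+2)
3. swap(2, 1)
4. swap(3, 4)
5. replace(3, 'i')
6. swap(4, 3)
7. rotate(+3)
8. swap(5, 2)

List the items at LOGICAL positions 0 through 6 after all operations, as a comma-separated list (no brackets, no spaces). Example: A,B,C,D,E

Answer: F,i,E,C,B,A,D

Derivation:
After op 1 (swap(2, 1)): offset=0, physical=[A,C,B,D,E,F,G], logical=[A,C,B,D,E,F,G]
After op 2 (rotate(+2)): offset=2, physical=[A,C,B,D,E,F,G], logical=[B,D,E,F,G,A,C]
After op 3 (swap(2, 1)): offset=2, physical=[A,C,B,E,D,F,G], logical=[B,E,D,F,G,A,C]
After op 4 (swap(3, 4)): offset=2, physical=[A,C,B,E,D,G,F], logical=[B,E,D,G,F,A,C]
After op 5 (replace(3, 'i')): offset=2, physical=[A,C,B,E,D,i,F], logical=[B,E,D,i,F,A,C]
After op 6 (swap(4, 3)): offset=2, physical=[A,C,B,E,D,F,i], logical=[B,E,D,F,i,A,C]
After op 7 (rotate(+3)): offset=5, physical=[A,C,B,E,D,F,i], logical=[F,i,A,C,B,E,D]
After op 8 (swap(5, 2)): offset=5, physical=[E,C,B,A,D,F,i], logical=[F,i,E,C,B,A,D]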